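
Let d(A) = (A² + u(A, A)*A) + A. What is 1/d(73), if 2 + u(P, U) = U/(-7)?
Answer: 7/31463 ≈ 0.00022248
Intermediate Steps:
u(P, U) = -2 - U/7 (u(P, U) = -2 + U/(-7) = -2 + U*(-⅐) = -2 - U/7)
d(A) = A + A² + A*(-2 - A/7) (d(A) = (A² + (-2 - A/7)*A) + A = (A² + A*(-2 - A/7)) + A = A + A² + A*(-2 - A/7))
1/d(73) = 1/((⅐)*73*(-7 + 6*73)) = 1/((⅐)*73*(-7 + 438)) = 1/((⅐)*73*431) = 1/(31463/7) = 7/31463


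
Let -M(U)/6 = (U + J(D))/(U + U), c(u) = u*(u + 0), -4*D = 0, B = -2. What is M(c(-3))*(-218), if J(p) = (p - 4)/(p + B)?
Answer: 2398/3 ≈ 799.33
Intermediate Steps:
D = 0 (D = -¼*0 = 0)
c(u) = u² (c(u) = u*u = u²)
J(p) = (-4 + p)/(-2 + p) (J(p) = (p - 4)/(p - 2) = (-4 + p)/(-2 + p))
M(U) = -3*(2 + U)/U (M(U) = -6*(U + (-4 + 0)/(-2 + 0))/(U + U) = -6*(U - 4/(-2))/(2*U) = -6*(U - ½*(-4))*1/(2*U) = -6*(U + 2)*1/(2*U) = -6*(2 + U)*1/(2*U) = -3*(2 + U)/U)
M(c(-3))*(-218) = (-3 - 6/((-3)²))*(-218) = (-3 - 6/9)*(-218) = (-3 - 6*⅑)*(-218) = (-3 - ⅔)*(-218) = -11/3*(-218) = 2398/3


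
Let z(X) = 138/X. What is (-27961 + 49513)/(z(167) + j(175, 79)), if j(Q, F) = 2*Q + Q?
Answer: 1199728/29271 ≈ 40.987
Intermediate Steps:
j(Q, F) = 3*Q
(-27961 + 49513)/(z(167) + j(175, 79)) = (-27961 + 49513)/(138/167 + 3*175) = 21552/(138*(1/167) + 525) = 21552/(138/167 + 525) = 21552/(87813/167) = 21552*(167/87813) = 1199728/29271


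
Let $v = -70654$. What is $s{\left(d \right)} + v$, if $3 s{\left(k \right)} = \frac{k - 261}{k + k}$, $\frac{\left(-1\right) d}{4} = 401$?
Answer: $- \frac{679972231}{9624} \approx -70654.0$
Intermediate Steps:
$d = -1604$ ($d = \left(-4\right) 401 = -1604$)
$s{\left(k \right)} = \frac{-261 + k}{6 k}$ ($s{\left(k \right)} = \frac{\left(k - 261\right) \frac{1}{k + k}}{3} = \frac{\left(-261 + k\right) \frac{1}{2 k}}{3} = \frac{\frac{1}{2} \frac{1}{k} \left(-261 + k\right)}{3} = \frac{-261 + k}{6 k}$)
$s{\left(d \right)} + v = \frac{-261 - 1604}{6 \left(-1604\right)} - 70654 = \frac{1}{6} \left(- \frac{1}{1604}\right) \left(-1865\right) - 70654 = \frac{1865}{9624} - 70654 = - \frac{679972231}{9624}$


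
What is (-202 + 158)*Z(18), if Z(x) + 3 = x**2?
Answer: -14124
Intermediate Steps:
Z(x) = -3 + x**2
(-202 + 158)*Z(18) = (-202 + 158)*(-3 + 18**2) = -44*(-3 + 324) = -44*321 = -14124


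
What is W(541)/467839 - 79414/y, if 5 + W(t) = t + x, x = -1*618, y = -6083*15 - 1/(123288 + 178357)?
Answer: 5602374799200519/6438306288442907 ≈ 0.87016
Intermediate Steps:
y = -27523598026/301645 (y = -91245 - 1/301645 = -27523598026/301645 ≈ -91245.)
x = -618
W(t) = -623 + t (W(t) = -5 + (t - 618) = -5 + (-618 + t) = -623 + t)
W(541)/467839 - 79414/y = (-623 + 541)/467839 - 79414/(-27523598026/301645) = -82*1/467839 - 79414*(-301645/27523598026) = -82/467839 + 11977418015/13761799013 = 5602374799200519/6438306288442907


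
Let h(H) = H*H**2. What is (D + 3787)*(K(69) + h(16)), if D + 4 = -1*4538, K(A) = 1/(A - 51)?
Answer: -55665395/18 ≈ -3.0925e+6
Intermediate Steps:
K(A) = 1/(-51 + A)
h(H) = H**3
D = -4542 (D = -4 - 1*4538 = -4 - 4538 = -4542)
(D + 3787)*(K(69) + h(16)) = (-4542 + 3787)*(1/(-51 + 69) + 16**3) = -755*(1/18 + 4096) = -755*73729/18 = -55665395/18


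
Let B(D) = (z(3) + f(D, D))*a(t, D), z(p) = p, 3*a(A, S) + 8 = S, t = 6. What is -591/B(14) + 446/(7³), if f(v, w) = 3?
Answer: -65787/1372 ≈ -47.950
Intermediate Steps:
a(A, S) = -8/3 + S/3
B(D) = -16 + 2*D (B(D) = (3 + 3)*(-8/3 + D/3) = 6*(-8/3 + D/3) = -16 + 2*D)
-591/B(14) + 446/(7³) = -591/(-16 + 2*14) + 446/(7³) = -591/(-16 + 28) + 446/343 = -591/12 + 446*(1/343) = -591*1/12 + 446/343 = -197/4 + 446/343 = -65787/1372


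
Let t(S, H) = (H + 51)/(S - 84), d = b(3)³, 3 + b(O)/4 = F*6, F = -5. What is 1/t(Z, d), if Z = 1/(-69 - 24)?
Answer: 7813/213892281 ≈ 3.6528e-5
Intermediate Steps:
b(O) = -132 (b(O) = -12 + 4*(-5*6) = -12 + 4*(-30) = -12 - 120 = -132)
d = -2299968 (d = (-132)³ = -2299968)
Z = -1/93 (Z = 1/(-93) = -1/93 ≈ -0.010753)
t(S, H) = (51 + H)/(-84 + S)
1/t(Z, d) = 1/((51 - 2299968)/(-84 - 1/93)) = 1/(-2299917/(-7813/93)) = 1/(-93/7813*(-2299917)) = 1/(213892281/7813) = 7813/213892281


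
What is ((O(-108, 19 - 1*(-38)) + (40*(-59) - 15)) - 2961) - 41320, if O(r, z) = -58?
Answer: -46714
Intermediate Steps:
((O(-108, 19 - 1*(-38)) + (40*(-59) - 15)) - 2961) - 41320 = ((-58 + (40*(-59) - 15)) - 2961) - 41320 = ((-58 + (-2360 - 15)) - 2961) - 41320 = ((-58 - 2375) - 2961) - 41320 = (-2433 - 2961) - 41320 = -5394 - 41320 = -46714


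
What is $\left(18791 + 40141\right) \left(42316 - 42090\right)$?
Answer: $13318632$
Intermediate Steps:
$\left(18791 + 40141\right) \left(42316 - 42090\right) = 58932 \cdot 226 = 13318632$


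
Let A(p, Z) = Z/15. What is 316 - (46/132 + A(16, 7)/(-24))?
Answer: 1250057/3960 ≈ 315.67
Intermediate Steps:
A(p, Z) = Z/15 (A(p, Z) = Z*(1/15) = Z/15)
316 - (46/132 + A(16, 7)/(-24)) = 316 - (46/132 + ((1/15)*7)/(-24)) = 316 - (46*(1/132) + (7/15)*(-1/24)) = 316 - (23/66 - 7/360) = 316 - 1*1303/3960 = 316 - 1303/3960 = 1250057/3960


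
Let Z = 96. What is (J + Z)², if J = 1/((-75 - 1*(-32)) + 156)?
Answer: 117700801/12769 ≈ 9217.7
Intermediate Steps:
J = 1/113 (J = 1/((-75 + 32) + 156) = 1/(-43 + 156) = 1/113 ≈ 0.0088496)
(J + Z)² = (1/113 + 96)² = (10849/113)² = 117700801/12769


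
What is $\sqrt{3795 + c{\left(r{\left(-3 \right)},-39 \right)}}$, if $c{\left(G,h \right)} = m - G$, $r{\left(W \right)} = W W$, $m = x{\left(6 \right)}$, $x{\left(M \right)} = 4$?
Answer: $\sqrt{3790} \approx 61.563$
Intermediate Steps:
$m = 4$
$r{\left(W \right)} = W^{2}$
$c{\left(G,h \right)} = 4 - G$
$\sqrt{3795 + c{\left(r{\left(-3 \right)},-39 \right)}} = \sqrt{3795 + \left(4 - \left(-3\right)^{2}\right)} = \sqrt{3795 + \left(4 - 9\right)} = \sqrt{3795 - 5} = \sqrt{3790}$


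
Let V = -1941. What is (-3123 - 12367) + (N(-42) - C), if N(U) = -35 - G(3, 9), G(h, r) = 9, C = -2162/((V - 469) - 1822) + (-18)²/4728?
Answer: -281548717/18124 ≈ -15535.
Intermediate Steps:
C = 10501/18124 (C = -2162/((-1941 - 469) - 1822) + (-18)²/4728 = -2162/(-2410 - 1822) + 324*(1/4728) = -2162/(-4232) + 27/394 = -2162*(-1/4232) + 27/394 = 47/92 + 27/394 = 10501/18124 ≈ 0.57940)
N(U) = -44 (N(U) = -35 - 1*9 = -35 - 9 = -44)
(-3123 - 12367) + (N(-42) - C) = (-3123 - 12367) + (-44 - 1*10501/18124) = -15490 + (-44 - 10501/18124) = -15490 - 807957/18124 = -281548717/18124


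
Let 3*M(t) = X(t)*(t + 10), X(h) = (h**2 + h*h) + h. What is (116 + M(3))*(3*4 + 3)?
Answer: 3105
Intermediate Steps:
X(h) = h + 2*h**2 (X(h) = (h**2 + h**2) + h = 2*h**2 + h = h + 2*h**2)
M(t) = t*(1 + 2*t)*(10 + t)/3 (M(t) = ((t*(1 + 2*t))*(t + 10))/3 = ((t*(1 + 2*t))*(10 + t))/3 = (t*(1 + 2*t)*(10 + t))/3 = t*(1 + 2*t)*(10 + t)/3)
(116 + M(3))*(3*4 + 3) = (116 + (1/3)*3*(1 + 2*3)*(10 + 3))*(3*4 + 3) = (116 + (1/3)*3*(1 + 6)*13)*(12 + 3) = (116 + (1/3)*3*7*13)*15 = (116 + 91)*15 = 207*15 = 3105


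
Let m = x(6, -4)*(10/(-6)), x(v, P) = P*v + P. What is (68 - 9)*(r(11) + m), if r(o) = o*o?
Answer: 29677/3 ≈ 9892.3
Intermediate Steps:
x(v, P) = P + P*v
m = 140/3 (m = (-4*(1 + 6))*(10/(-6)) = (-4*7)*(10*(-⅙)) = -28*(-5/3) = 140/3 ≈ 46.667)
r(o) = o²
(68 - 9)*(r(11) + m) = (68 - 9)*(11² + 140/3) = 59*(121 + 140/3) = 59*(503/3) = 29677/3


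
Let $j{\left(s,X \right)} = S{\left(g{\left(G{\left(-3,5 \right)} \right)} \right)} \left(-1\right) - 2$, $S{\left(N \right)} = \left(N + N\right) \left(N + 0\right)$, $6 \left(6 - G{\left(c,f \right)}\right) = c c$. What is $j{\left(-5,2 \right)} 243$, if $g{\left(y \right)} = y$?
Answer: $- \frac{20655}{2} \approx -10328.0$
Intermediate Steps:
$G{\left(c,f \right)} = 6 - \frac{c^{2}}{6}$ ($G{\left(c,f \right)} = 6 - \frac{c c}{6} = 6 - \frac{c^{2}}{6}$)
$S{\left(N \right)} = 2 N^{2}$ ($S{\left(N \right)} = 2 N N = 2 N^{2}$)
$j{\left(s,X \right)} = - \frac{85}{2}$ ($j{\left(s,X \right)} = 2 \left(6 - \frac{\left(-3\right)^{2}}{6}\right)^{2} \left(-1\right) - 2 = 2 \left(6 - \frac{3}{2}\right)^{2} \left(-1\right) - 2 = 2 \left(\frac{9}{2}\right)^{2} \left(-1\right) - 2 = 2 \cdot \frac{81}{4} \left(-1\right) - 2 = \frac{81}{2} \left(-1\right) - 2 = - \frac{81}{2} - 2 = - \frac{85}{2}$)
$j{\left(-5,2 \right)} 243 = \left(- \frac{85}{2}\right) 243 = - \frac{20655}{2}$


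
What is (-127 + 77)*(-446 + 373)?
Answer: 3650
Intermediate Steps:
(-127 + 77)*(-446 + 373) = -50*(-73) = 3650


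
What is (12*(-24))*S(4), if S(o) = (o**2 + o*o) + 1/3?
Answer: -9312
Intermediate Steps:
S(o) = 1/3 + 2*o**2 (S(o) = (o**2 + o**2) + 1*(1/3) = 2*o**2 + 1/3 = 1/3 + 2*o**2)
(12*(-24))*S(4) = (12*(-24))*(1/3 + 2*4**2) = -288*(1/3 + 2*16) = -288*(1/3 + 32) = -288*97/3 = -9312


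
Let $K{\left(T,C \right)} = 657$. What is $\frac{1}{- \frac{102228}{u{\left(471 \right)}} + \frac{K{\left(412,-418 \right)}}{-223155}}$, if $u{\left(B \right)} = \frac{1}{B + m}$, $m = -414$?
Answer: $- \frac{24795}{144480365893} \approx -1.7162 \cdot 10^{-7}$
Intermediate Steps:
$u{\left(B \right)} = \frac{1}{-414 + B}$ ($u{\left(B \right)} = \frac{1}{B - 414} = \frac{1}{-414 + B}$)
$\frac{1}{- \frac{102228}{u{\left(471 \right)}} + \frac{K{\left(412,-418 \right)}}{-223155}} = \frac{1}{- \frac{102228}{\frac{1}{-414 + 471}} + \frac{657}{-223155}} = \frac{1}{- \frac{102228}{\frac{1}{57}} + 657 \left(- \frac{1}{223155}\right)} = \frac{1}{- 102228 \frac{1}{\frac{1}{57}} - \frac{73}{24795}} = \frac{1}{\left(-102228\right) 57 - \frac{73}{24795}} = \frac{1}{-5826996 - \frac{73}{24795}} = \frac{1}{- \frac{144480365893}{24795}} = - \frac{24795}{144480365893}$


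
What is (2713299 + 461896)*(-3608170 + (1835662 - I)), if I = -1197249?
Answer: -1826559500505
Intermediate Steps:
(2713299 + 461896)*(-3608170 + (1835662 - I)) = (2713299 + 461896)*(-3608170 + (1835662 - 1*(-1197249))) = 3175195*(-3608170 + (1835662 + 1197249)) = 3175195*(-3608170 + 3032911) = 3175195*(-575259) = -1826559500505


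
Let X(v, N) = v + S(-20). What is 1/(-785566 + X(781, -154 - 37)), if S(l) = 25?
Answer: -1/784760 ≈ -1.2743e-6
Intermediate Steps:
X(v, N) = 25 + v (X(v, N) = v + 25 = 25 + v)
1/(-785566 + X(781, -154 - 37)) = 1/(-785566 + (25 + 781)) = 1/(-785566 + 806) = 1/(-784760) = -1/784760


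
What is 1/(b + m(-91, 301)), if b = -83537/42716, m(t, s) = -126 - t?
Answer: -42716/1578597 ≈ -0.027059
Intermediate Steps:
b = -83537/42716 (b = -83537*1/42716 = -83537/42716 ≈ -1.9556)
1/(b + m(-91, 301)) = 1/(-83537/42716 + (-126 - 1*(-91))) = 1/(-83537/42716 + (-126 + 91)) = 1/(-83537/42716 - 35) = 1/(-1578597/42716) = -42716/1578597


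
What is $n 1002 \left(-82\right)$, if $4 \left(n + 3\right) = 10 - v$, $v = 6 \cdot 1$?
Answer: $164328$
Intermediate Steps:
$v = 6$
$n = -2$ ($n = -3 + \frac{10 - 6}{4} = -3 + \frac{1}{4} \cdot 4 = -3 + 1 = -2$)
$n 1002 \left(-82\right) = - 2 \cdot 1002 \left(-82\right) = \left(-2\right) \left(-82164\right) = 164328$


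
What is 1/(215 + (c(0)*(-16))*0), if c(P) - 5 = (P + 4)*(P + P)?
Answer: 1/215 ≈ 0.0046512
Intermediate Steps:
c(P) = 5 + 2*P*(4 + P) (c(P) = 5 + (P + 4)*(P + P) = 5 + (4 + P)*(2*P) = 5 + 2*P*(4 + P))
1/(215 + (c(0)*(-16))*0) = 1/(215 + ((5 + 2*0² + 8*0)*(-16))*0) = 1/(215 + ((5 + 2*0 + 0)*(-16))*0) = 1/(215 + ((5 + 0 + 0)*(-16))*0) = 1/(215 + (5*(-16))*0) = 1/(215 - 80*0) = 1/(215 + 0) = 1/215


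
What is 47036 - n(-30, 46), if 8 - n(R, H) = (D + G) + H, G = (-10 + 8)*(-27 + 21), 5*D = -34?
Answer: 235396/5 ≈ 47079.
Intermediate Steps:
D = -34/5 (D = (1/5)*(-34) = -34/5 ≈ -6.8000)
G = 12 (G = -2*(-6) = 12)
n(R, H) = 14/5 - H (n(R, H) = 8 - ((-34/5 + 12) + H) = 8 - (26/5 + H) = 8 + (-26/5 - H) = 14/5 - H)
47036 - n(-30, 46) = 47036 - (14/5 - 1*46) = 47036 - (14/5 - 46) = 47036 - 1*(-216/5) = 47036 + 216/5 = 235396/5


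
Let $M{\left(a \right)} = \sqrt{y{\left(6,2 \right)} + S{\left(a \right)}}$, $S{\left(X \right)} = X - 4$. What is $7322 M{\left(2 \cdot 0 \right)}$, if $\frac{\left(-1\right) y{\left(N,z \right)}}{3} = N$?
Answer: $7322 i \sqrt{22} \approx 34343.0 i$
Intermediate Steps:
$S{\left(X \right)} = -4 + X$
$y{\left(N,z \right)} = - 3 N$
$M{\left(a \right)} = \sqrt{-22 + a}$ ($M{\left(a \right)} = \sqrt{\left(-3\right) 6 + \left(-4 + a\right)} = \sqrt{-18 + \left(-4 + a\right)} = \sqrt{-22 + a}$)
$7322 M{\left(2 \cdot 0 \right)} = 7322 \sqrt{-22 + 2 \cdot 0} = 7322 \sqrt{-22 + 0} = 7322 \sqrt{-22} = 7322 i \sqrt{22}$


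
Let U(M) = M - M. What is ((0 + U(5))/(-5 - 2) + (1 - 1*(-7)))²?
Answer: 64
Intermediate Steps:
U(M) = 0
((0 + U(5))/(-5 - 2) + (1 - 1*(-7)))² = ((0 + 0)/(-5 - 2) + (1 - 1*(-7)))² = (0/(-7) + (1 + 7))² = (0*(-⅐) + 8)² = (0 + 8)² = 8² = 64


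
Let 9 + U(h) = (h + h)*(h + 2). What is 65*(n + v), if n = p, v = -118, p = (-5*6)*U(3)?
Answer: -48620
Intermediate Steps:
U(h) = -9 + 2*h*(2 + h) (U(h) = -9 + (h + h)*(h + 2) = -9 + (2*h)*(2 + h) = -9 + 2*h*(2 + h))
p = -630 (p = (-5*6)*(-9 + 2*3² + 4*3) = -30*(-9 + 2*9 + 12) = -30*(-9 + 18 + 12) = -30*21 = -630)
n = -630
65*(n + v) = 65*(-630 - 118) = 65*(-748) = -48620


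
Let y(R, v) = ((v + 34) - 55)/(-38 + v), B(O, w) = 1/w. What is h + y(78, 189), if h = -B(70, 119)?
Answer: 19841/17969 ≈ 1.1042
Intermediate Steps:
y(R, v) = (-21 + v)/(-38 + v) (y(R, v) = ((34 + v) - 55)/(-38 + v) = (-21 + v)/(-38 + v))
h = -1/119 ≈ -0.0084034
h + y(78, 189) = -1/119 + (-21 + 189)/(-38 + 189) = -1/119 + 168/151 = 19841/17969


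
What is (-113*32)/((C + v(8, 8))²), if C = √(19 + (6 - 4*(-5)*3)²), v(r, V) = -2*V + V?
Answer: -16051424/18584721 - 1446400*√7/18584721 ≈ -1.0696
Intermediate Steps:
v(r, V) = -V
C = 25*√7 (C = √(19 + (6 + 20*3)²) = √(19 + (6 + 60)²) = √(19 + 66²) = √(19 + 4356) = √4375 = 25*√7 ≈ 66.144)
(-113*32)/((C + v(8, 8))²) = (-113*32)/((25*√7 - 1*8)²) = -3616/(25*√7 - 8)² = -3616/(-8 + 25*√7)²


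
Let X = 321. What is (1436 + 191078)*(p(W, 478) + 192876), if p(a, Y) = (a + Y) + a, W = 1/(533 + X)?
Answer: 2270624496818/61 ≈ 3.7223e+10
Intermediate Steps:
W = 1/854 (W = 1/(533 + 321) = 1/854 ≈ 0.0011710)
p(a, Y) = Y + 2*a (p(a, Y) = (Y + a) + a = Y + 2*a)
(1436 + 191078)*(p(W, 478) + 192876) = (1436 + 191078)*((478 + 2*(1/854)) + 192876) = 192514*((478 + 1/427) + 192876) = 192514*(204107/427 + 192876) = 192514*(82562159/427) = 2270624496818/61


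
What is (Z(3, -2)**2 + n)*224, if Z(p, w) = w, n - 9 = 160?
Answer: 38752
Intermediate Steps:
n = 169 (n = 9 + 160 = 169)
(Z(3, -2)**2 + n)*224 = ((-2)**2 + 169)*224 = (4 + 169)*224 = 173*224 = 38752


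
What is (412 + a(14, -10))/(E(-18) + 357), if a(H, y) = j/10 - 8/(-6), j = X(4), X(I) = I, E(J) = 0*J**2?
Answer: 6206/5355 ≈ 1.1589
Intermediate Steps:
E(J) = 0
j = 4
a(H, y) = 26/15 (a(H, y) = 4/10 - 8/(-6) = 4*(1/10) - 8*(-1/6) = 2/5 + 4/3 = 26/15)
(412 + a(14, -10))/(E(-18) + 357) = (412 + 26/15)/(0 + 357) = (6206/15)/357 = (6206/15)*(1/357) = 6206/5355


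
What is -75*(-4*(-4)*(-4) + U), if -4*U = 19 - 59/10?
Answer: 40365/8 ≈ 5045.6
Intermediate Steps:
U = -131/40 (U = -(19 - 59/10)/4 = -1/4*131/10 = -131/40 ≈ -3.2750)
-75*(-4*(-4)*(-4) + U) = -75*(-4*(-4)*(-4) - 131/40) = -75*(16*(-4) - 131/40) = -75*(-64 - 131/40) = -75*(-2691/40) = 40365/8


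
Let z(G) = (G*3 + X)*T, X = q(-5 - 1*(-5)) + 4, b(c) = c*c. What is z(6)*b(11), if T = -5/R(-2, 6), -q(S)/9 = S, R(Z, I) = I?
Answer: -6655/3 ≈ -2218.3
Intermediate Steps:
b(c) = c²
q(S) = -9*S
T = -⅚ (T = -5/6 = -5*⅙ = -⅚ ≈ -0.83333)
X = 4 (X = -9*(-5 - 1*(-5)) + 4 = -9*(-5 + 5) + 4 = -9*0 + 4 = 0 + 4 = 4)
z(G) = -10/3 - 5*G/2 (z(G) = (G*3 + 4)*(-⅚) = (3*G + 4)*(-⅚) = (4 + 3*G)*(-⅚) = -10/3 - 5*G/2)
z(6)*b(11) = (-10/3 - 5/2*6)*11² = (-10/3 - 15)*121 = -55/3*121 = -6655/3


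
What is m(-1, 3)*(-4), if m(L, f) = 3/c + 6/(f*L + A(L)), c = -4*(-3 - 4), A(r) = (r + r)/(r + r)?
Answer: 81/7 ≈ 11.571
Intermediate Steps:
A(r) = 1 (A(r) = (2*r)/((2*r)) = (2*r)*(1/(2*r)) = 1)
c = 28 (c = -4*(-7) = 28)
m(L, f) = 3/28 + 6/(1 + L*f) (m(L, f) = 3/28 + 6/(f*L + 1) = 3*(1/28) + 6/(L*f + 1) = 3/28 + 6/(1 + L*f))
m(-1, 3)*(-4) = (3*(57 - 1*3)/(28*(1 - 1*3)))*(-4) = (3*(57 - 3)/(28*(1 - 3)))*(-4) = ((3/28)*54/(-2))*(-4) = ((3/28)*(-1/2)*54)*(-4) = -81/28*(-4) = 81/7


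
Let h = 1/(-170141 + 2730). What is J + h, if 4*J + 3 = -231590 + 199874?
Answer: -5310109513/669644 ≈ -7929.8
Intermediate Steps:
J = -31719/4 (J = -3/4 + (-231590 + 199874)/4 = -3/4 + (1/4)*(-31716) = -3/4 - 7929 = -31719/4 ≈ -7929.8)
h = -1/167411 (h = 1/(-167411) = -1/167411 ≈ -5.9733e-6)
J + h = -31719/4 - 1/167411 = -5310109513/669644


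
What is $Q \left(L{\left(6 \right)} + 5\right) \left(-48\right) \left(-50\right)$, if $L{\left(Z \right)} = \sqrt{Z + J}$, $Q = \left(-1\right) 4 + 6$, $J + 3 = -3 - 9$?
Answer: $24000 + 14400 i \approx 24000.0 + 14400.0 i$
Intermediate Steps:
$J = -15$ ($J = -3 - 12 = -15$)
$Q = 2$ ($Q = -4 + 6 = 2$)
$L{\left(Z \right)} = \sqrt{-15 + Z}$ ($L{\left(Z \right)} = \sqrt{Z - 15} = \sqrt{-15 + Z}$)
$Q \left(L{\left(6 \right)} + 5\right) \left(-48\right) \left(-50\right) = 2 \left(\sqrt{-15 + 6} + 5\right) \left(-48\right) \left(-50\right) = 2 \left(\sqrt{-9} + 5\right) \left(-48\right) \left(-50\right) = 2 \left(3 i + 5\right) \left(-48\right) \left(-50\right) = 2 \left(5 + 3 i\right) \left(-48\right) \left(-50\right) = \left(10 + 6 i\right) \left(-48\right) \left(-50\right) = \left(-480 - 288 i\right) \left(-50\right) = 24000 + 14400 i$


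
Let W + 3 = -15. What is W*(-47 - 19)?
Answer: 1188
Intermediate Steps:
W = -18 (W = -3 - 15 = -18)
W*(-47 - 19) = -18*(-47 - 19) = -18*(-66) = 1188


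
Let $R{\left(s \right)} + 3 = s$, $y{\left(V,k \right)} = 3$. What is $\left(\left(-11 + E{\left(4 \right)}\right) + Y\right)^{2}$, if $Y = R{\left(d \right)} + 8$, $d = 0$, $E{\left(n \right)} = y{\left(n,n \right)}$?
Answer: $9$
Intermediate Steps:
$E{\left(n \right)} = 3$
$R{\left(s \right)} = -3 + s$
$Y = 5$ ($Y = \left(-3 + 0\right) + 8 = -3 + 8 = 5$)
$\left(\left(-11 + E{\left(4 \right)}\right) + Y\right)^{2} = \left(\left(-11 + 3\right) + 5\right)^{2} = \left(-8 + 5\right)^{2} = \left(-3\right)^{2} = 9$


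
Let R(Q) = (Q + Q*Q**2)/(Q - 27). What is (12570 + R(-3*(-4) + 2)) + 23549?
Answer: 466789/13 ≈ 35907.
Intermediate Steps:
R(Q) = (Q + Q**3)/(-27 + Q)
(12570 + R(-3*(-4) + 2)) + 23549 = (12570 + ((-3*(-4) + 2) + (-3*(-4) + 2)**3)/(-27 + (-3*(-4) + 2))) + 23549 = (12570 + ((12 + 2) + (12 + 2)**3)/(-27 + (12 + 2))) + 23549 = (12570 + (14 + 14**3)/(-27 + 14)) + 23549 = (12570 + (14 + 2744)/(-13)) + 23549 = (12570 - 1/13*2758) + 23549 = (12570 - 2758/13) + 23549 = 160652/13 + 23549 = 466789/13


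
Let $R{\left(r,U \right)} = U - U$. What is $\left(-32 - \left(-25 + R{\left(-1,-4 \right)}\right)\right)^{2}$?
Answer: $49$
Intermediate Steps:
$R{\left(r,U \right)} = 0$
$\left(-32 - \left(-25 + R{\left(-1,-4 \right)}\right)\right)^{2} = \left(-32 + \left(25 - 0\right)\right)^{2} = \left(-32 + \left(25 + 0\right)\right)^{2} = \left(-32 + 25\right)^{2} = \left(-7\right)^{2} = 49$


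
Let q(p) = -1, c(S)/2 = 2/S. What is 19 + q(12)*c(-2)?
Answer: 21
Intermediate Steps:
c(S) = 4/S (c(S) = 2*(2/S) = 4/S)
19 + q(12)*c(-2) = 19 - 4/(-2) = 19 - 4*(-1)/2 = 19 - 1*(-2) = 19 + 2 = 21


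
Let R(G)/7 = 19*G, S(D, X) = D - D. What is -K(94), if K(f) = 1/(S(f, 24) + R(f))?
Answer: -1/12502 ≈ -7.9987e-5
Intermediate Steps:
S(D, X) = 0
R(G) = 133*G (R(G) = 7*(19*G) = 133*G)
K(f) = 1/(133*f) (K(f) = 1/(0 + 133*f) = 1/(133*f))
-K(94) = -1/(133*94) = -1*1/12502 = -1/12502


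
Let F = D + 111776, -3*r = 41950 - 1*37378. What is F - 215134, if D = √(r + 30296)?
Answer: -103358 + 2*√7193 ≈ -1.0319e+5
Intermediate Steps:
r = -1524 (r = -(41950 - 1*37378)/3 = -(41950 - 37378)/3 = -⅓*4572 = -1524)
D = 2*√7193 (D = √(-1524 + 30296) = √28772 = 2*√7193 ≈ 169.62)
F = 111776 + 2*√7193 (F = 2*√7193 + 111776 = 111776 + 2*√7193 ≈ 1.1195e+5)
F - 215134 = (111776 + 2*√7193) - 215134 = -103358 + 2*√7193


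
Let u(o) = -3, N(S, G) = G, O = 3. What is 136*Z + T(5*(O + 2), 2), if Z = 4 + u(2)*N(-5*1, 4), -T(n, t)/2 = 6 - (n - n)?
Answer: -1100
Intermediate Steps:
T(n, t) = -12 (T(n, t) = -2*(6 - (n - n)) = -2*(6 - 1*0) = -2*(6 + 0) = -2*6 = -12)
Z = -8 (Z = 4 - 3*4 = 4 - 12 = -8)
136*Z + T(5*(O + 2), 2) = 136*(-8) - 12 = -1088 - 12 = -1100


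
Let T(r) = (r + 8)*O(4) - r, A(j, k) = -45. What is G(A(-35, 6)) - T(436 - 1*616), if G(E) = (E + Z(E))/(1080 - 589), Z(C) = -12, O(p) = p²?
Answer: 1262795/491 ≈ 2571.9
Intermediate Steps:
T(r) = 128 + 15*r (T(r) = (r + 8)*4² - r = (8 + r)*16 - r = (128 + 16*r) - r = 128 + 15*r)
G(E) = -12/491 + E/491 (G(E) = (E - 12)/(1080 - 589) = (-12 + E)/491 = (-12 + E)*(1/491) = -12/491 + E/491)
G(A(-35, 6)) - T(436 - 1*616) = (-12/491 + (1/491)*(-45)) - (128 + 15*(436 - 1*616)) = (-12/491 - 45/491) - (128 + 15*(436 - 616)) = -57/491 - (128 + 15*(-180)) = -57/491 - (128 - 2700) = -57/491 - 1*(-2572) = -57/491 + 2572 = 1262795/491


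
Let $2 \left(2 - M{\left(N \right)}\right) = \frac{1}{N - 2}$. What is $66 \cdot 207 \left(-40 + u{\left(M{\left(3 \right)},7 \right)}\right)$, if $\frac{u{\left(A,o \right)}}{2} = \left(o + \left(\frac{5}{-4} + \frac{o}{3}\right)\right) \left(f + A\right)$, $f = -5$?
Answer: $- \frac{2639043}{2} \approx -1.3195 \cdot 10^{6}$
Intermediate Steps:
$M{\left(N \right)} = 2 - \frac{1}{2 \left(-2 + N\right)}$ ($M{\left(N \right)} = 2 - \frac{1}{2 \left(N - 2\right)} = 2 - \frac{1}{2 \left(-2 + N\right)}$)
$u{\left(A,o \right)} = 2 \left(-5 + A\right) \left(- \frac{5}{4} + \frac{4 o}{3}\right)$ ($u{\left(A,o \right)} = 2 \left(o + \left(\frac{5}{-4} + \frac{o}{3}\right)\right) \left(-5 + A\right) = 2 \left(o + \left(5 \left(- \frac{1}{4}\right) + o \frac{1}{3}\right)\right) \left(-5 + A\right) = 2 \left(o + \left(- \frac{5}{4} + \frac{o}{3}\right)\right) \left(-5 + A\right) = 2 \left(- \frac{5}{4} + \frac{4 o}{3}\right) \left(-5 + A\right) = 2 \left(-5 + A\right) \left(- \frac{5}{4} + \frac{4 o}{3}\right)$)
$66 \cdot 207 \left(-40 + u{\left(M{\left(3 \right)},7 \right)}\right) = 66 \cdot 207 \left(-40 + \left(\frac{25}{2} - \frac{280}{3} - \frac{5 \frac{-9 + 4 \cdot 3}{2 \left(-2 + 3\right)}}{2} + \frac{8}{3} \frac{-9 + 4 \cdot 3}{2 \left(-2 + 3\right)} 7\right)\right) = 13662 \left(-40 + \left(\frac{25}{2} - \frac{280}{3} - \frac{5 \frac{-9 + 12}{2 \cdot 1}}{2} + \frac{8}{3} \frac{-9 + 12}{2 \cdot 1} \cdot 7\right)\right) = 13662 \left(-40 + \left(\frac{25}{2} - \frac{280}{3} - \frac{5 \cdot \frac{1}{2} \cdot 1 \cdot 3}{2} + \frac{8}{3} \cdot \frac{1}{2} \cdot 1 \cdot 3 \cdot 7\right)\right) = 13662 \left(-40 + \left(\frac{25}{2} - \frac{280}{3} - \frac{15}{4} + \frac{8}{3} \cdot \frac{3}{2} \cdot 7\right)\right) = 13662 \left(-40 + \left(\frac{25}{2} - \frac{280}{3} - \frac{15}{4} + 28\right)\right) = 13662 \left(-40 - \frac{679}{12}\right) = 13662 \left(- \frac{1159}{12}\right) = - \frac{2639043}{2}$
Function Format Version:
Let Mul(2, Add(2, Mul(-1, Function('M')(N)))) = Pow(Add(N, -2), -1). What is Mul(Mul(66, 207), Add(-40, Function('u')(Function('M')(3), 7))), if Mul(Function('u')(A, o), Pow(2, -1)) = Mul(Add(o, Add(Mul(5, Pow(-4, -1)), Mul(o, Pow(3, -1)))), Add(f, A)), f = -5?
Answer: Rational(-2639043, 2) ≈ -1.3195e+6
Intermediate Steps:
Function('M')(N) = Add(2, Mul(Rational(-1, 2), Pow(Add(-2, N), -1))) (Function('M')(N) = Add(2, Mul(Rational(-1, 2), Pow(Add(N, -2), -1))) = Add(2, Mul(Rational(-1, 2), Pow(Add(-2, N), -1))))
Function('u')(A, o) = Mul(2, Add(-5, A), Add(Rational(-5, 4), Mul(Rational(4, 3), o))) (Function('u')(A, o) = Mul(2, Mul(Add(o, Add(Mul(5, Pow(-4, -1)), Mul(o, Pow(3, -1)))), Add(-5, A))) = Mul(2, Mul(Add(o, Add(Mul(5, Rational(-1, 4)), Mul(o, Rational(1, 3)))), Add(-5, A))) = Mul(2, Mul(Add(o, Add(Rational(-5, 4), Mul(Rational(1, 3), o))), Add(-5, A))) = Mul(2, Mul(Add(Rational(-5, 4), Mul(Rational(4, 3), o)), Add(-5, A))) = Mul(2, Mul(Add(-5, A), Add(Rational(-5, 4), Mul(Rational(4, 3), o)))) = Mul(2, Add(-5, A), Add(Rational(-5, 4), Mul(Rational(4, 3), o))))
Mul(Mul(66, 207), Add(-40, Function('u')(Function('M')(3), 7))) = Mul(Mul(66, 207), Add(-40, Add(Rational(25, 2), Mul(Rational(-40, 3), 7), Mul(Rational(-5, 2), Mul(Rational(1, 2), Pow(Add(-2, 3), -1), Add(-9, Mul(4, 3)))), Mul(Rational(8, 3), Mul(Rational(1, 2), Pow(Add(-2, 3), -1), Add(-9, Mul(4, 3))), 7)))) = Mul(13662, Add(-40, Add(Rational(25, 2), Rational(-280, 3), Mul(Rational(-5, 2), Mul(Rational(1, 2), Pow(1, -1), Add(-9, 12))), Mul(Rational(8, 3), Mul(Rational(1, 2), Pow(1, -1), Add(-9, 12)), 7)))) = Mul(13662, Add(-40, Add(Rational(25, 2), Rational(-280, 3), Mul(Rational(-5, 2), Mul(Rational(1, 2), 1, 3)), Mul(Rational(8, 3), Mul(Rational(1, 2), 1, 3), 7)))) = Mul(13662, Add(-40, Add(Rational(25, 2), Rational(-280, 3), Mul(Rational(-5, 2), Rational(3, 2)), Mul(Rational(8, 3), Rational(3, 2), 7)))) = Mul(13662, Add(-40, Add(Rational(25, 2), Rational(-280, 3), Rational(-15, 4), 28))) = Mul(13662, Add(-40, Rational(-679, 12))) = Mul(13662, Rational(-1159, 12)) = Rational(-2639043, 2)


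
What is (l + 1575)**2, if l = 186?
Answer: 3101121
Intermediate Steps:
(l + 1575)**2 = (186 + 1575)**2 = 1761**2 = 3101121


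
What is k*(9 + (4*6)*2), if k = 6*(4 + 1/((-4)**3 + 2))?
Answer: 42237/31 ≈ 1362.5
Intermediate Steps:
k = 741/31 (k = 6*(4 + 1/(-64 + 2)) = 6*(4 + 1/(-62)) = 6*(4 - 1/62) = 6*(247/62) = 741/31 ≈ 23.903)
k*(9 + (4*6)*2) = 741*(9 + (4*6)*2)/31 = 741*(9 + 24*2)/31 = 741*(9 + 48)/31 = (741/31)*57 = 42237/31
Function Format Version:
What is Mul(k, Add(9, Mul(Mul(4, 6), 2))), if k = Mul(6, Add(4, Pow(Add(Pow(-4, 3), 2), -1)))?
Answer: Rational(42237, 31) ≈ 1362.5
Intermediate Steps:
k = Rational(741, 31) (k = Mul(6, Add(4, Pow(Add(-64, 2), -1))) = Mul(6, Add(4, Pow(-62, -1))) = Mul(6, Add(4, Rational(-1, 62))) = Mul(6, Rational(247, 62)) = Rational(741, 31) ≈ 23.903)
Mul(k, Add(9, Mul(Mul(4, 6), 2))) = Mul(Rational(741, 31), Add(9, Mul(Mul(4, 6), 2))) = Mul(Rational(741, 31), Add(9, Mul(24, 2))) = Mul(Rational(741, 31), Add(9, 48)) = Mul(Rational(741, 31), 57) = Rational(42237, 31)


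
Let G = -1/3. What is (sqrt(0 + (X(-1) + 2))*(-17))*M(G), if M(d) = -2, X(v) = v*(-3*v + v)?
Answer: 0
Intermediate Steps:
G = -1/3 (G = -1*1/3 = -1/3 ≈ -0.33333)
X(v) = -2*v**2 (X(v) = v*(-2*v) = -2*v**2)
(sqrt(0 + (X(-1) + 2))*(-17))*M(G) = (sqrt(0 + (-2*(-1)**2 + 2))*(-17))*(-2) = (sqrt(0 + (-2*1 + 2))*(-17))*(-2) = (sqrt(0 + (-2 + 2))*(-17))*(-2) = (sqrt(0 + 0)*(-17))*(-2) = (sqrt(0)*(-17))*(-2) = (0*(-17))*(-2) = 0*(-2) = 0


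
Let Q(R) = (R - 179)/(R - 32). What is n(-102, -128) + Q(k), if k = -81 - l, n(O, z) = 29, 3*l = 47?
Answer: 12021/386 ≈ 31.142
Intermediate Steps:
l = 47/3 (l = (⅓)*47 = 47/3 ≈ 15.667)
k = -290/3 (k = -81 - 1*47/3 = -81 - 47/3 = -290/3 ≈ -96.667)
Q(R) = (-179 + R)/(-32 + R)
n(-102, -128) + Q(k) = 29 + (-179 - 290/3)/(-32 - 290/3) = 29 - 827/3/(-386/3) = 29 - 3/386*(-827/3) = 29 + 827/386 = 12021/386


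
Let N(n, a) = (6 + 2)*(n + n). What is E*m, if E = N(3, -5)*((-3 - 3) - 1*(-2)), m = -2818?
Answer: 541056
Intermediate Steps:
N(n, a) = 16*n (N(n, a) = 8*(2*n) = 16*n)
E = -192 (E = (16*3)*((-3 - 3) - 1*(-2)) = 48*(-6 + 2) = 48*(-4) = -192)
E*m = -192*(-2818) = 541056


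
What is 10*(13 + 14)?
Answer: 270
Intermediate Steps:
10*(13 + 14) = 10*27 = 270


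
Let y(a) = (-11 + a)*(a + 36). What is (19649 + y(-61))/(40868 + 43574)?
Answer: 21449/84442 ≈ 0.25401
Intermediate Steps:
y(a) = (-11 + a)*(36 + a)
(19649 + y(-61))/(40868 + 43574) = (19649 + (-396 + (-61)² + 25*(-61)))/(40868 + 43574) = (19649 + (-396 + 3721 - 1525))/84442 = (19649 + 1800)*(1/84442) = 21449*(1/84442) = 21449/84442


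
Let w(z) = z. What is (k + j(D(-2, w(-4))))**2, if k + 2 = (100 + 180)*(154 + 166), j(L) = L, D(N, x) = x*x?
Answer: 8030668996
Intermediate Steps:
D(N, x) = x**2
k = 89598 (k = -2 + (100 + 180)*(154 + 166) = -2 + 280*320 = -2 + 89600 = 89598)
(k + j(D(-2, w(-4))))**2 = (89598 + (-4)**2)**2 = (89598 + 16)**2 = 89614**2 = 8030668996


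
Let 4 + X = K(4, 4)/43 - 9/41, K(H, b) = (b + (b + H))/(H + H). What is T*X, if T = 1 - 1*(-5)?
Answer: -44265/1763 ≈ -25.108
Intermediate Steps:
K(H, b) = (H + 2*b)/(2*H) (K(H, b) = (b + (H + b))/((2*H)) = (H + 2*b)*(1/(2*H)) = (H + 2*b)/(2*H))
T = 6 (T = 1 + 5 = 6)
X = -14755/3526 (X = -4 + (((4 + (½)*4)/4)/43 - 9/41) = -4 + (((4 + 2)/4)*(1/43) - 9*1/41) = -4 + (((¼)*6)*(1/43) - 9/41) = -4 + ((3/2)*(1/43) - 9/41) = -4 + (3/86 - 9/41) = -4 - 651/3526 = -14755/3526 ≈ -4.1846)
T*X = 6*(-14755/3526) = -44265/1763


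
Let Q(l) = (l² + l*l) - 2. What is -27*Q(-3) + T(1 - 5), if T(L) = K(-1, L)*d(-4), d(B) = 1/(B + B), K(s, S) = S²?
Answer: -434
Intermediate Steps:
d(B) = 1/(2*B)
Q(l) = -2 + 2*l² (Q(l) = (l² + l²) - 2 = 2*l² - 2 = -2 + 2*l²)
T(L) = -L²/8 (T(L) = L²*((½)/(-4)) = L²*((½)*(-¼)) = L²*(-⅛) = -L²/8)
-27*Q(-3) + T(1 - 5) = -27*(-2 + 2*(-3)²) - (1 - 5)²/8 = -27*(-2 + 2*9) - ⅛*(-4)² = -27*(-2 + 18) - ⅛*16 = -27*16 - 2 = -432 - 2 = -434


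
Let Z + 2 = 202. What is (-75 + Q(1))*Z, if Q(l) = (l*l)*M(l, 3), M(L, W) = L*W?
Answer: -14400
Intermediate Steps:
Z = 200 (Z = -2 + 202 = 200)
Q(l) = 3*l**3 (Q(l) = (l*l)*(l*3) = l**2*(3*l) = 3*l**3)
(-75 + Q(1))*Z = (-75 + 3*1**3)*200 = (-75 + 3*1)*200 = (-75 + 3)*200 = -72*200 = -14400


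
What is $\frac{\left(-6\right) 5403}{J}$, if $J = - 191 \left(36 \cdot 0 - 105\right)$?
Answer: $- \frac{10806}{6685} \approx -1.6165$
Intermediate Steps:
$J = 20055$ ($J = - 191 \left(0 - 105\right) = \left(-191\right) \left(-105\right) = 20055$)
$\frac{\left(-6\right) 5403}{J} = \frac{\left(-6\right) 5403}{20055} = \left(-32418\right) \frac{1}{20055} = - \frac{10806}{6685}$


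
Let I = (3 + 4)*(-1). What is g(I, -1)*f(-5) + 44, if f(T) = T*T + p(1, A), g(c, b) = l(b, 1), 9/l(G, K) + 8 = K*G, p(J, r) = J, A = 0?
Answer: 18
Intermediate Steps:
I = -7 (I = 7*(-1) = -7)
l(G, K) = 9/(-8 + G*K) (l(G, K) = 9/(-8 + K*G) = 9/(-8 + G*K))
g(c, b) = 9/(-8 + b) (g(c, b) = 9/(-8 + b*1) = 9/(-8 + b))
f(T) = 1 + T² (f(T) = T*T + 1 = T² + 1 = 1 + T²)
g(I, -1)*f(-5) + 44 = (9/(-8 - 1))*(1 + (-5)²) + 44 = (9/(-9))*(1 + 25) + 44 = (9*(-⅑))*26 + 44 = -1*26 + 44 = -26 + 44 = 18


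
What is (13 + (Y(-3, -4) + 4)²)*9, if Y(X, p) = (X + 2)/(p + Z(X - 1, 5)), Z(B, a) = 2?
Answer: 1197/4 ≈ 299.25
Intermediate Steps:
Y(X, p) = (2 + X)/(2 + p) (Y(X, p) = (X + 2)/(p + 2) = (2 + X)/(2 + p))
(13 + (Y(-3, -4) + 4)²)*9 = (13 + ((2 - 3)/(2 - 4) + 4)²)*9 = (13 + (-1/(-2) + 4)²)*9 = (13 + (-½*(-1) + 4)²)*9 = (13 + (½ + 4)²)*9 = (13 + (9/2)²)*9 = (13 + 81/4)*9 = (133/4)*9 = 1197/4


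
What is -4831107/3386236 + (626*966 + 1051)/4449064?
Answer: -4860658552709/3766395170776 ≈ -1.2905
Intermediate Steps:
-4831107/3386236 + (626*966 + 1051)/4449064 = -4831107*1/3386236 + (604716 + 1051)*(1/4449064) = -4831107/3386236 + 605767*(1/4449064) = -4831107/3386236 + 605767/4449064 = -4860658552709/3766395170776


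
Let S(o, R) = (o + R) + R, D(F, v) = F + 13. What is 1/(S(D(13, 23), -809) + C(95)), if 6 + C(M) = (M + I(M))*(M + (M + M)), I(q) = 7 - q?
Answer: 1/397 ≈ 0.0025189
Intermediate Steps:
D(F, v) = 13 + F
S(o, R) = o + 2*R (S(o, R) = (R + o) + R = o + 2*R)
C(M) = -6 + 21*M (C(M) = -6 + (M + (7 - M))*(M + (M + M)) = -6 + 7*(M + 2*M) = -6 + 7*(3*M) = -6 + 21*M)
1/(S(D(13, 23), -809) + C(95)) = 1/(((13 + 13) + 2*(-809)) + (-6 + 21*95)) = 1/((26 - 1618) + (-6 + 1995)) = 1/(-1592 + 1989) = 1/397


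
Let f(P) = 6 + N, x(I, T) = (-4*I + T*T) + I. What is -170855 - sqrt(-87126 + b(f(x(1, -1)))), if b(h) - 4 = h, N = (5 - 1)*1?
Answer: -170855 - 2*I*sqrt(21778) ≈ -1.7086e+5 - 295.15*I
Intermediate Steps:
N = 4 (N = 4*1 = 4)
x(I, T) = T**2 - 3*I (x(I, T) = (-4*I + T**2) + I = (T**2 - 4*I) + I = T**2 - 3*I)
f(P) = 10 (f(P) = 6 + 4 = 10)
b(h) = 4 + h
-170855 - sqrt(-87126 + b(f(x(1, -1)))) = -170855 - sqrt(-87126 + (4 + 10)) = -170855 - sqrt(-87126 + 14) = -170855 - sqrt(-87112) = -170855 - 2*I*sqrt(21778)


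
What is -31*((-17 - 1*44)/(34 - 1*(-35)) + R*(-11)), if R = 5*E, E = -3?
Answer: -351044/69 ≈ -5087.6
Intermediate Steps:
R = -15 (R = 5*(-3) = -15)
-31*((-17 - 1*44)/(34 - 1*(-35)) + R*(-11)) = -31*((-17 - 1*44)/(34 - 1*(-35)) - 15*(-11)) = -31*((-17 - 44)/(34 + 35) + 165) = -31*(-61/69 + 165) = -31*11324/69 = -351044/69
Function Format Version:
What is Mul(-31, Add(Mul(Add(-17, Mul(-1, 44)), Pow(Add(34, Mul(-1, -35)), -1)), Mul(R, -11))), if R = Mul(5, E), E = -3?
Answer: Rational(-351044, 69) ≈ -5087.6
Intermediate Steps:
R = -15 (R = Mul(5, -3) = -15)
Mul(-31, Add(Mul(Add(-17, Mul(-1, 44)), Pow(Add(34, Mul(-1, -35)), -1)), Mul(R, -11))) = Mul(-31, Add(Mul(Add(-17, Mul(-1, 44)), Pow(Add(34, Mul(-1, -35)), -1)), Mul(-15, -11))) = Mul(-31, Add(Mul(Add(-17, -44), Pow(Add(34, 35), -1)), 165)) = Mul(-31, Add(Mul(-61, Pow(69, -1)), 165)) = Mul(-31, Add(Mul(-61, Rational(1, 69)), 165)) = Mul(-31, Add(Rational(-61, 69), 165)) = Mul(-31, Rational(11324, 69)) = Rational(-351044, 69)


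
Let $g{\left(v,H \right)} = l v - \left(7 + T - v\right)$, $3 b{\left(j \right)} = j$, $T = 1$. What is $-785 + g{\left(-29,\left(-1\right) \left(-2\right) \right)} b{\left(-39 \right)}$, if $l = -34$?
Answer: $-13122$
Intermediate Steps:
$b{\left(j \right)} = \frac{j}{3}$
$g{\left(v,H \right)} = -8 - 33 v$ ($g{\left(v,H \right)} = - 34 v + \left(\left(v - 7\right) - 1\right) = - 34 v + \left(\left(-7 + v\right) - 1\right) = - 34 v + \left(-8 + v\right) = -8 - 33 v$)
$-785 + g{\left(-29,\left(-1\right) \left(-2\right) \right)} b{\left(-39 \right)} = -785 + \left(-8 - -957\right) \frac{1}{3} \left(-39\right) = -785 + \left(-8 + 957\right) \left(-13\right) = -785 + 949 \left(-13\right) = -785 - 12337 = -13122$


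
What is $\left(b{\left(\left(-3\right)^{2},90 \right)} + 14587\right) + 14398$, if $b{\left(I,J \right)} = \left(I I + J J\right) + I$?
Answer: $37175$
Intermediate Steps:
$b{\left(I,J \right)} = I + I^{2} + J^{2}$ ($b{\left(I,J \right)} = \left(I^{2} + J^{2}\right) + I = I + I^{2} + J^{2}$)
$\left(b{\left(\left(-3\right)^{2},90 \right)} + 14587\right) + 14398 = \left(\left(\left(-3\right)^{2} + \left(\left(-3\right)^{2}\right)^{2} + 90^{2}\right) + 14587\right) + 14398 = \left(\left(9 + 9^{2} + 8100\right) + 14587\right) + 14398 = \left(\left(9 + 81 + 8100\right) + 14587\right) + 14398 = \left(8190 + 14587\right) + 14398 = 22777 + 14398 = 37175$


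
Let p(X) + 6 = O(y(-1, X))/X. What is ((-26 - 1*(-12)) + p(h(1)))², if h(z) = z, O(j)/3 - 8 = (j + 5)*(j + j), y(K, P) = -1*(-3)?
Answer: 21904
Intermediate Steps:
y(K, P) = 3
O(j) = 24 + 6*j*(5 + j) (O(j) = 24 + 3*((j + 5)*(j + j)) = 24 + 3*((5 + j)*(2*j)) = 24 + 3*(2*j*(5 + j)) = 24 + 6*j*(5 + j))
p(X) = -6 + 168/X (p(X) = -6 + (24 + 6*3² + 30*3)/X = -6 + (24 + 6*9 + 90)/X = -6 + (24 + 54 + 90)/X = -6 + 168/X)
((-26 - 1*(-12)) + p(h(1)))² = ((-26 - 1*(-12)) + (-6 + 168/1))² = ((-26 + 12) + (-6 + 168*1))² = (-14 + (-6 + 168))² = (-14 + 162)² = 148² = 21904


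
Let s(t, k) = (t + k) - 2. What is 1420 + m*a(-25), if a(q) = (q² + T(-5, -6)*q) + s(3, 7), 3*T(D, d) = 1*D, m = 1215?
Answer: 821140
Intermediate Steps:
T(D, d) = D/3 (T(D, d) = (1*D)/3 = D/3)
s(t, k) = -2 + k + t (s(t, k) = (k + t) - 2 = -2 + k + t)
a(q) = 8 + q² - 5*q/3 (a(q) = (q² + ((⅓)*(-5))*q) + (-2 + 7 + 3) = (q² - 5*q/3) + 8 = 8 + q² - 5*q/3)
1420 + m*a(-25) = 1420 + 1215*(8 + (-25)² - 5/3*(-25)) = 1420 + 1215*(8 + 625 + 125/3) = 1420 + 1215*(2024/3) = 1420 + 819720 = 821140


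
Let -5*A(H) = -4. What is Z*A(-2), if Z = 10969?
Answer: 43876/5 ≈ 8775.2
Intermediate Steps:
A(H) = 4/5 (A(H) = -1/5*(-4) = 4/5)
Z*A(-2) = 10969*(4/5) = 43876/5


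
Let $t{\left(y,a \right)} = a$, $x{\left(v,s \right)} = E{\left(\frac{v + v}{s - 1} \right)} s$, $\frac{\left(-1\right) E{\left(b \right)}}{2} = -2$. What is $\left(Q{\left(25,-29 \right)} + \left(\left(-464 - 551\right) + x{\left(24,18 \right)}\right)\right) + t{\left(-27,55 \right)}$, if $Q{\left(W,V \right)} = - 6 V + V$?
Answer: $-743$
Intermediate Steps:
$E{\left(b \right)} = 4$ ($E{\left(b \right)} = \left(-2\right) \left(-2\right) = 4$)
$Q{\left(W,V \right)} = - 5 V$
$x{\left(v,s \right)} = 4 s$
$\left(Q{\left(25,-29 \right)} + \left(\left(-464 - 551\right) + x{\left(24,18 \right)}\right)\right) + t{\left(-27,55 \right)} = \left(\left(-5\right) \left(-29\right) + \left(\left(-464 - 551\right) + 4 \cdot 18\right)\right) + 55 = \left(145 + \left(-1015 + 72\right)\right) + 55 = \left(145 - 943\right) + 55 = -798 + 55 = -743$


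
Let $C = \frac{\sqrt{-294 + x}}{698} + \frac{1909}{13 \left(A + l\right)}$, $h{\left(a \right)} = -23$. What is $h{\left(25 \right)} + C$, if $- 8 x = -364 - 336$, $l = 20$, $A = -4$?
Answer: $- \frac{2875}{208} + \frac{i \sqrt{826}}{1396} \approx -13.822 + 0.020588 i$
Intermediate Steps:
$x = \frac{175}{2}$ ($x = - \frac{-364 - 336}{8} = \left(- \frac{1}{8}\right) \left(-700\right) = \frac{175}{2} \approx 87.5$)
$C = \frac{1909}{208} + \frac{i \sqrt{826}}{1396}$ ($C = \frac{\sqrt{-294 + \frac{175}{2}}}{698} + \frac{1909}{13 \left(-4 + 20\right)} = \sqrt{- \frac{413}{2}} \cdot \frac{1}{698} + \frac{1909}{13 \cdot 16} = \frac{i \sqrt{826}}{2} \cdot \frac{1}{698} + \frac{1909}{208} = \frac{i \sqrt{826}}{1396} + 1909 \cdot \frac{1}{208} = \frac{i \sqrt{826}}{1396} + \frac{1909}{208} = \frac{1909}{208} + \frac{i \sqrt{826}}{1396} \approx 9.1779 + 0.020588 i$)
$h{\left(25 \right)} + C = -23 + \left(\frac{1909}{208} + \frac{i \sqrt{826}}{1396}\right) = - \frac{2875}{208} + \frac{i \sqrt{826}}{1396}$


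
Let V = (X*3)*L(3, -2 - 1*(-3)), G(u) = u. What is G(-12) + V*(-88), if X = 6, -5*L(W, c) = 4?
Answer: 6276/5 ≈ 1255.2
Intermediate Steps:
L(W, c) = -⅘ (L(W, c) = -⅕*4 = -⅘)
V = -72/5 (V = (6*3)*(-⅘) = 18*(-⅘) = -72/5 ≈ -14.400)
G(-12) + V*(-88) = -12 - 72/5*(-88) = -12 + 6336/5 = 6276/5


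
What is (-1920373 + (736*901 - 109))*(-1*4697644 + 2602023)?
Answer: 2634920681866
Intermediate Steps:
(-1920373 + (736*901 - 109))*(-1*4697644 + 2602023) = (-1920373 + (663136 - 109))*(-4697644 + 2602023) = (-1920373 + 663027)*(-2095621) = -1257346*(-2095621) = 2634920681866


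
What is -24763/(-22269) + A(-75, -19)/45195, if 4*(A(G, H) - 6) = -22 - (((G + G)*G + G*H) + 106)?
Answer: 465786621/447309980 ≈ 1.0413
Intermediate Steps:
A(G, H) = -26 - G**2/2 - G*H/4 (A(G, H) = 6 + (-22 - (((G + G)*G + G*H) + 106))/4 = 6 + (-22 - (((2*G)*G + G*H) + 106))/4 = 6 + (-22 - ((2*G**2 + G*H) + 106))/4 = 6 + (-22 - (106 + 2*G**2 + G*H))/4 = 6 + (-22 + (-106 - 2*G**2 - G*H))/4 = 6 + (-128 - 2*G**2 - G*H)/4 = 6 + (-32 - G**2/2 - G*H/4) = -26 - G**2/2 - G*H/4)
-24763/(-22269) + A(-75, -19)/45195 = -24763/(-22269) + (-26 - 1/2*(-75)**2 - 1/4*(-75)*(-19))/45195 = -24763*(-1/22269) + (-26 - 1/2*5625 - 1425/4)*(1/45195) = 24763/22269 + (-26 - 5625/2 - 1425/4)*(1/45195) = 24763/22269 - 12779/4*1/45195 = 24763/22269 - 12779/180780 = 465786621/447309980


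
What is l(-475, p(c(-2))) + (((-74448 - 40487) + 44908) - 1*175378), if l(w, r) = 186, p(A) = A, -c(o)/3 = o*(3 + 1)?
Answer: -245219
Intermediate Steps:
c(o) = -12*o (c(o) = -3*o*(3 + 1) = -3*o*4 = -12*o)
l(-475, p(c(-2))) + (((-74448 - 40487) + 44908) - 1*175378) = 186 + (((-74448 - 40487) + 44908) - 1*175378) = 186 + ((-114935 + 44908) - 175378) = 186 + (-70027 - 175378) = 186 - 245405 = -245219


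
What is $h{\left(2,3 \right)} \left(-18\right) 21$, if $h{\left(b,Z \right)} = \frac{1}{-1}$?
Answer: $378$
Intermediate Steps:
$h{\left(b,Z \right)} = -1$
$h{\left(2,3 \right)} \left(-18\right) 21 = \left(-1\right) \left(-18\right) 21 = 18 \cdot 21 = 378$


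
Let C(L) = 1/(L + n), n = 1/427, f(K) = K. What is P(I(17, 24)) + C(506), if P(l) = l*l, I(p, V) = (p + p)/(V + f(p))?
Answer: 250486615/363201903 ≈ 0.68966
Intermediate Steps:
I(p, V) = 2*p/(V + p) (I(p, V) = (p + p)/(V + p) = (2*p)/(V + p) = 2*p/(V + p))
n = 1/427 ≈ 0.0023419
P(l) = l**2
C(L) = 1/(1/427 + L) (C(L) = 1/(L + 1/427) = 1/(1/427 + L))
P(I(17, 24)) + C(506) = (2*17/(24 + 17))**2 + 427/(1 + 427*506) = (2*17/41)**2 + 427/(1 + 216062) = (2*17*(1/41))**2 + 427/216063 = (34/41)**2 + 427*(1/216063) = 1156/1681 + 427/216063 = 250486615/363201903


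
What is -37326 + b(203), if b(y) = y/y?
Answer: -37325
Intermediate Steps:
b(y) = 1
-37326 + b(203) = -37326 + 1 = -37325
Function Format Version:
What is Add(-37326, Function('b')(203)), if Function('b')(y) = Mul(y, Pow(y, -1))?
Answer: -37325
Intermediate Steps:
Function('b')(y) = 1
Add(-37326, Function('b')(203)) = Add(-37326, 1) = -37325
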